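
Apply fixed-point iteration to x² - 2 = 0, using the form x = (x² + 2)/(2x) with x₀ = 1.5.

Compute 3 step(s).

Equation: x² - 2 = 0
Fixed-point form: x = (x² + 2)/(2x)
x₀ = 1.5

x_1 = g(1.500000) = 1.416667
x_2 = g(1.416667) = 1.414216
x_3 = g(1.414216) = 1.414214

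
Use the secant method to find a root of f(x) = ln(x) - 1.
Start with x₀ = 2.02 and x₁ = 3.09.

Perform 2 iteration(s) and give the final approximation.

f(x) = ln(x) - 1
x₀ = 2.02, x₁ = 3.09

Secant formula: x_{n+1} = x_n - f(x_n)(x_n - x_{n-1})/(f(x_n) - f(x_{n-1}))

Iteration 1:
  f(2.020000) = -0.296902
  f(3.090000) = 0.128171
  x_2 = 3.090000 - 0.128171×(3.090000 - 2.020000)/(0.128171 - (-0.296902))
       = 2.767366
Iteration 2:
  f(3.090000) = 0.128171
  f(2.767366) = 0.017896
  x_3 = 2.767366 - 0.017896×(2.767366 - 3.090000)/(0.017896 - 0.128171)
       = 2.715007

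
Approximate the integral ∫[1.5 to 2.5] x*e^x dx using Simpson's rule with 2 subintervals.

f(x) = x*e^x
a = 1.5, b = 2.5, n = 2
h = (b - a)/n = 0.500000

Simpson's rule: (h/3)[f(x₀) + 4f(x₁) + 2f(x₂) + ... + f(xₙ)]

x_0 = 1.5000, f(x_0) = 6.722534, coefficient = 1
x_1 = 2.0000, f(x_1) = 14.778112, coefficient = 4
x_2 = 2.5000, f(x_2) = 30.456235, coefficient = 1

I ≈ (0.500000/3) × 96.291217 = 16.048536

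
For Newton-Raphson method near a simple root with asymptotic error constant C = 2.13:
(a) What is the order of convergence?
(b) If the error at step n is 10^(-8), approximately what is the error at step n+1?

(a) Newton-Raphson has quadratic (order 2) convergence near simple roots.
    This means |e_{n+1}| ≈ C|e_n|².

(b) With |e_n| = 10^(-8) and C = 2.13:
    |e_{n+1}| ≈ 2.13 × (10^(-8))² = 2.13 × 10^(-16)

(a) 2 (quadratic); (b) |e_{n+1}| ≈ 2.130e-16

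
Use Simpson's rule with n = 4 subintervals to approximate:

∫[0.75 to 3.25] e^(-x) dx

f(x) = e^(-x)
a = 0.75, b = 3.25, n = 4
h = (b - a)/n = 0.625000

Simpson's rule: (h/3)[f(x₀) + 4f(x₁) + 2f(x₂) + ... + f(xₙ)]

x_0 = 0.7500, f(x_0) = 0.472367, coefficient = 1
x_1 = 1.3750, f(x_1) = 0.252840, coefficient = 4
x_2 = 2.0000, f(x_2) = 0.135335, coefficient = 2
x_3 = 2.6250, f(x_3) = 0.072440, coefficient = 4
x_4 = 3.2500, f(x_4) = 0.038774, coefficient = 1

I ≈ (0.625000/3) × 2.082929 = 0.433943
Exact value: 0.433592
Error: 0.000351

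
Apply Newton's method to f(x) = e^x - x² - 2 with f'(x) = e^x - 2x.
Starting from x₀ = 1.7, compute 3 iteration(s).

f(x) = e^x - x² - 2
f'(x) = e^x - 2x
x₀ = 1.7

Newton-Raphson formula: x_{n+1} = x_n - f(x_n)/f'(x_n)

Iteration 1:
  f(1.700000) = 0.583947
  f'(1.700000) = 2.073947
  x_1 = 1.700000 - 0.583947/2.073947 = 1.418437
Iteration 2:
  f(1.418437) = 0.118695
  f'(1.418437) = 1.293785
  x_2 = 1.418437 - 0.118695/1.293785 = 1.326694
Iteration 3:
  f(1.326694) = 0.008447
  f'(1.326694) = 1.115176
  x_3 = 1.326694 - 0.008447/1.115176 = 1.319119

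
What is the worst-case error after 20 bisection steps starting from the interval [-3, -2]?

Bisection error bound: |error| ≤ (b-a)/2^n
|error| ≤ (-2 - (-3))/2^20 = 1/2^20
|error| ≤ 0.0000009537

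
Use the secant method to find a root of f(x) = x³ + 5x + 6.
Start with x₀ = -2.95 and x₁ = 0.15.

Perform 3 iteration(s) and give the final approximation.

f(x) = x³ + 5x + 6
x₀ = -2.95, x₁ = 0.15

Secant formula: x_{n+1} = x_n - f(x_n)(x_n - x_{n-1})/(f(x_n) - f(x_{n-1}))

Iteration 1:
  f(-2.950000) = -34.422375
  f(0.150000) = 6.753375
  x_2 = 0.150000 - 6.753375×(0.150000 - (-2.950000))/(6.753375 - (-34.422375))
       = -0.358442
Iteration 2:
  f(0.150000) = 6.753375
  f(-0.358442) = 4.161740
  x_3 = -0.358442 - 4.161740×(-0.358442 - 0.150000)/(4.161740 - 6.753375)
       = -1.174915
Iteration 3:
  f(-0.358442) = 4.161740
  f(-1.174915) = -1.496457
  x_4 = -1.174915 - (-1.496457)×(-1.174915 - (-0.358442))/(-1.496457 - 4.161740)
       = -0.958977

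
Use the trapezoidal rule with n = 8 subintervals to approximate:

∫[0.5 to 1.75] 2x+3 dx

f(x) = 2x+3
a = 0.5, b = 1.75, n = 8
h = (b - a)/n = 0.156250

Trapezoidal rule: (h/2)[f(x₀) + 2f(x₁) + 2f(x₂) + ... + f(xₙ)]

x_0 = 0.5000, f(x_0) = 4.000000, coefficient = 1
x_1 = 0.6562, f(x_1) = 4.312500, coefficient = 2
x_2 = 0.8125, f(x_2) = 4.625000, coefficient = 2
x_3 = 0.9688, f(x_3) = 4.937500, coefficient = 2
x_4 = 1.1250, f(x_4) = 5.250000, coefficient = 2
x_5 = 1.2812, f(x_5) = 5.562500, coefficient = 2
x_6 = 1.4375, f(x_6) = 5.875000, coefficient = 2
x_7 = 1.5938, f(x_7) = 6.187500, coefficient = 2
x_8 = 1.7500, f(x_8) = 6.500000, coefficient = 1

I ≈ (0.156250/2) × 84.000000 = 6.562500
Exact value: 6.562500
Error: 0.000000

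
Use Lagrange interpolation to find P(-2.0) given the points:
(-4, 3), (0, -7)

Lagrange interpolation formula:
P(x) = Σ yᵢ × Lᵢ(x)
where Lᵢ(x) = Π_{j≠i} (x - xⱼ)/(xᵢ - xⱼ)

L_0(-2.0) = (-2.0 - 0)/(-4 - 0) = 0.500000
L_1(-2.0) = (-2.0 - (-4))/(0 - (-4)) = 0.500000

P(-2.0) = 3×L_0(-2.0) + (-7)×L_1(-2.0)
P(-2.0) = -2.000000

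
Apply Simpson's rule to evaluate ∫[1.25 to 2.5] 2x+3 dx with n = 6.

f(x) = 2x+3
a = 1.25, b = 2.5, n = 6
h = (b - a)/n = 0.208333

Simpson's rule: (h/3)[f(x₀) + 4f(x₁) + 2f(x₂) + ... + f(xₙ)]

x_0 = 1.2500, f(x_0) = 5.500000, coefficient = 1
x_1 = 1.4583, f(x_1) = 5.916667, coefficient = 4
x_2 = 1.6667, f(x_2) = 6.333333, coefficient = 2
x_3 = 1.8750, f(x_3) = 6.750000, coefficient = 4
x_4 = 2.0833, f(x_4) = 7.166667, coefficient = 2
x_5 = 2.2917, f(x_5) = 7.583333, coefficient = 4
x_6 = 2.5000, f(x_6) = 8.000000, coefficient = 1

I ≈ (0.208333/3) × 121.500000 = 8.437500
Exact value: 8.437500
Error: 0.000000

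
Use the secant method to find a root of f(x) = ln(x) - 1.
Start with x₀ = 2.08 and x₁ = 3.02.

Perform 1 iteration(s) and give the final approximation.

f(x) = ln(x) - 1
x₀ = 2.08, x₁ = 3.02

Secant formula: x_{n+1} = x_n - f(x_n)(x_n - x_{n-1})/(f(x_n) - f(x_{n-1}))

Iteration 1:
  f(2.080000) = -0.267632
  f(3.020000) = 0.105257
  x_2 = 3.020000 - 0.105257×(3.020000 - 2.080000)/(0.105257 - (-0.267632))
       = 2.754662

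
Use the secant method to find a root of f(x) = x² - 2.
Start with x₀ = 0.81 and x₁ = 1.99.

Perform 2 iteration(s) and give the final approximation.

f(x) = x² - 2
x₀ = 0.81, x₁ = 1.99

Secant formula: x_{n+1} = x_n - f(x_n)(x_n - x_{n-1})/(f(x_n) - f(x_{n-1}))

Iteration 1:
  f(0.810000) = -1.343900
  f(1.990000) = 1.960100
  x_2 = 1.990000 - 1.960100×(1.990000 - 0.810000)/(1.960100 - (-1.343900))
       = 1.289964
Iteration 2:
  f(1.990000) = 1.960100
  f(1.289964) = -0.335992
  x_3 = 1.289964 - (-0.335992)×(1.289964 - 1.990000)/(-0.335992 - 1.960100)
       = 1.392402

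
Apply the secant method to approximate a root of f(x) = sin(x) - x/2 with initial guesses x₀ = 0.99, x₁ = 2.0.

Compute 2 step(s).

f(x) = sin(x) - x/2
x₀ = 0.99, x₁ = 2.0

Secant formula: x_{n+1} = x_n - f(x_n)(x_n - x_{n-1})/(f(x_n) - f(x_{n-1}))

Iteration 1:
  f(0.990000) = 0.341026
  f(2.000000) = -0.090703
  x_2 = 2.000000 - (-0.090703)×(2.000000 - 0.990000)/(-0.090703 - 0.341026)
       = 1.787807
Iteration 2:
  f(2.000000) = -0.090703
  f(1.787807) = 0.082642
  x_3 = 1.787807 - 0.082642×(1.787807 - 2.000000)/(0.082642 - (-0.090703))
       = 1.888970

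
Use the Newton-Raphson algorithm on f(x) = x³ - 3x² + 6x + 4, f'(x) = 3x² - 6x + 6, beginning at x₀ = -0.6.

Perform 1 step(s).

f(x) = x³ - 3x² + 6x + 4
f'(x) = 3x² - 6x + 6
x₀ = -0.6

Newton-Raphson formula: x_{n+1} = x_n - f(x_n)/f'(x_n)

Iteration 1:
  f(-0.600000) = -0.896000
  f'(-0.600000) = 10.680000
  x_1 = -0.600000 - (-0.896000)/10.680000 = -0.516105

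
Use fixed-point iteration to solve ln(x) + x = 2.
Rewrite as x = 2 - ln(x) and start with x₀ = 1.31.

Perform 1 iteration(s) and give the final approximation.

Equation: ln(x) + x = 2
Fixed-point form: x = 2 - ln(x)
x₀ = 1.31

x_1 = g(1.310000) = 1.729973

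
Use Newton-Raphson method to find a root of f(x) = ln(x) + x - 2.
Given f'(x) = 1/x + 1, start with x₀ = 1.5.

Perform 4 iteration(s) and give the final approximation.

f(x) = ln(x) + x - 2
f'(x) = 1/x + 1
x₀ = 1.5

Newton-Raphson formula: x_{n+1} = x_n - f(x_n)/f'(x_n)

Iteration 1:
  f(1.500000) = -0.094535
  f'(1.500000) = 1.666667
  x_1 = 1.500000 - (-0.094535)/1.666667 = 1.556721
Iteration 2:
  f(1.556721) = -0.000697
  f'(1.556721) = 1.642376
  x_2 = 1.556721 - (-0.000697)/1.642376 = 1.557146
Iteration 3:
  f(1.557146) = 0.000000
  f'(1.557146) = 1.642201
  x_3 = 1.557146 - 0.000000/1.642201 = 1.557146
Iteration 4:
  f(1.557146) = 0.000000
  f'(1.557146) = 1.642201
  x_4 = 1.557146 - 0.000000/1.642201 = 1.557146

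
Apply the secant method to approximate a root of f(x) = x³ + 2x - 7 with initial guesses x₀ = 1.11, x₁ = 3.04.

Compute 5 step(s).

f(x) = x³ + 2x - 7
x₀ = 1.11, x₁ = 3.04

Secant formula: x_{n+1} = x_n - f(x_n)(x_n - x_{n-1})/(f(x_n) - f(x_{n-1}))

Iteration 1:
  f(1.110000) = -3.412369
  f(3.040000) = 27.174464
  x_2 = 3.040000 - 27.174464×(3.040000 - 1.110000)/(27.174464 - (-3.412369))
       = 1.325317
Iteration 2:
  f(3.040000) = 27.174464
  f(1.325317) = -2.021491
  x_3 = 1.325317 - (-2.021491)×(1.325317 - 3.040000)/(-2.021491 - 27.174464)
       = 1.444040
Iteration 3:
  f(1.325317) = -2.021491
  f(1.444040) = -1.100736
  x_4 = 1.444040 - (-1.100736)×(1.444040 - 1.325317)/(-1.100736 - (-2.021491))
       = 1.585969
Iteration 4:
  f(1.444040) = -1.100736
  f(1.585969) = 0.161121
  x_5 = 1.585969 - 0.161121×(1.585969 - 1.444040)/(0.161121 - (-1.100736))
       = 1.567847
Iteration 5:
  f(1.585969) = 0.161121
  f(1.567847) = -0.010316
  x_6 = 1.567847 - (-0.010316)×(1.567847 - 1.585969)/(-0.010316 - 0.161121)
       = 1.568937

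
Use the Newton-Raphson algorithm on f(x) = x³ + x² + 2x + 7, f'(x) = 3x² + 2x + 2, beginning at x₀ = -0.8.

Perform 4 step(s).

f(x) = x³ + x² + 2x + 7
f'(x) = 3x² + 2x + 2
x₀ = -0.8

Newton-Raphson formula: x_{n+1} = x_n - f(x_n)/f'(x_n)

Iteration 1:
  f(-0.800000) = 5.528000
  f'(-0.800000) = 2.320000
  x_1 = -0.800000 - 5.528000/2.320000 = -3.182759
Iteration 2:
  f(-3.182759) = -21.476758
  f'(-3.182759) = 26.024340
  x_2 = -3.182759 - (-21.476758)/26.024340 = -2.357502
Iteration 3:
  f(-2.357502) = -5.259750
  f'(-2.357502) = 13.958443
  x_3 = -2.357502 - (-5.259750)/13.958443 = -1.980687
Iteration 4:
  f(-1.980687) = -0.808728
  f'(-1.980687) = 9.807990
  x_4 = -1.980687 - (-0.808728)/9.807990 = -1.898231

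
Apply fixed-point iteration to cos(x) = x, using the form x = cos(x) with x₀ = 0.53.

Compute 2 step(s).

Equation: cos(x) = x
Fixed-point form: x = cos(x)
x₀ = 0.53

x_1 = g(0.530000) = 0.862807
x_2 = g(0.862807) = 0.650308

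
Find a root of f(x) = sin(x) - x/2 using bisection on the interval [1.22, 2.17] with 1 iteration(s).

f(x) = sin(x) - x/2
Initial interval: [1.22, 2.17]

Iteration 1:
  c_1 = (1.220000 + 2.170000)/2 = 1.695000
  f(c_1) = f(1.695000) = 0.144797
  f(a) × f(c) ≥ 0, new interval: [1.695000, 2.170000]

After 1 iteration(s), the approximation is c_1 = 1.695000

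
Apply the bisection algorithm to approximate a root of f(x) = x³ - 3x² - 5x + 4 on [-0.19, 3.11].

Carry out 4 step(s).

f(x) = x³ - 3x² - 5x + 4
Initial interval: [-0.19, 3.11]

Iteration 1:
  c_1 = (-0.190000 + 3.110000)/2 = 1.460000
  f(c_1) = f(1.460000) = -6.582664
  f(a) × f(c) < 0, new interval: [-0.190000, 1.460000]
Iteration 2:
  c_2 = (-0.190000 + 1.460000)/2 = 0.635000
  f(c_2) = f(0.635000) = -0.128627
  f(a) × f(c) < 0, new interval: [-0.190000, 0.635000]
Iteration 3:
  c_3 = (-0.190000 + 0.635000)/2 = 0.222500
  f(c_3) = f(0.222500) = 2.749996
  f(a) × f(c) ≥ 0, new interval: [0.222500, 0.635000]
Iteration 4:
  c_4 = (0.222500 + 0.635000)/2 = 0.428750
  f(c_4) = f(0.428750) = 1.383586
  f(a) × f(c) ≥ 0, new interval: [0.428750, 0.635000]

After 4 iteration(s), the approximation is c_4 = 0.428750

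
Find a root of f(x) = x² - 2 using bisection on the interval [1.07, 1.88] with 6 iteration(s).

f(x) = x² - 2
Initial interval: [1.07, 1.88]

Iteration 1:
  c_1 = (1.070000 + 1.880000)/2 = 1.475000
  f(c_1) = f(1.475000) = 0.175625
  f(a) × f(c) < 0, new interval: [1.070000, 1.475000]
Iteration 2:
  c_2 = (1.070000 + 1.475000)/2 = 1.272500
  f(c_2) = f(1.272500) = -0.380744
  f(a) × f(c) ≥ 0, new interval: [1.272500, 1.475000]
Iteration 3:
  c_3 = (1.272500 + 1.475000)/2 = 1.373750
  f(c_3) = f(1.373750) = -0.112811
  f(a) × f(c) ≥ 0, new interval: [1.373750, 1.475000]
Iteration 4:
  c_4 = (1.373750 + 1.475000)/2 = 1.424375
  f(c_4) = f(1.424375) = 0.028844
  f(a) × f(c) < 0, new interval: [1.373750, 1.424375]
Iteration 5:
  c_5 = (1.373750 + 1.424375)/2 = 1.399062
  f(c_5) = f(1.399062) = -0.042624
  f(a) × f(c) ≥ 0, new interval: [1.399062, 1.424375]
Iteration 6:
  c_6 = (1.399062 + 1.424375)/2 = 1.411719
  f(c_6) = f(1.411719) = -0.007050
  f(a) × f(c) ≥ 0, new interval: [1.411719, 1.424375]

After 6 iteration(s), the approximation is c_6 = 1.411719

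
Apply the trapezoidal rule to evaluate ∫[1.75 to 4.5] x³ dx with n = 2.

f(x) = x³
a = 1.75, b = 4.5, n = 2
h = (b - a)/n = 1.375000

Trapezoidal rule: (h/2)[f(x₀) + 2f(x₁) + 2f(x₂) + ... + f(xₙ)]

x_0 = 1.7500, f(x_0) = 5.359375, coefficient = 1
x_1 = 3.1250, f(x_1) = 30.517578, coefficient = 2
x_2 = 4.5000, f(x_2) = 91.125000, coefficient = 1

I ≈ (1.375000/2) × 157.519531 = 108.294678
Exact value: 100.170898
Error: 8.123779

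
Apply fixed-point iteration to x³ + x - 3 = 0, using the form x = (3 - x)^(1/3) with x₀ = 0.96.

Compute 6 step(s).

Equation: x³ + x - 3 = 0
Fixed-point form: x = (3 - x)^(1/3)
x₀ = 0.96

x_1 = g(0.960000) = 1.268265
x_2 = g(1.268265) = 1.200864
x_3 = g(1.200864) = 1.216246
x_4 = g(1.216246) = 1.212770
x_5 = g(1.212770) = 1.213557
x_6 = g(1.213557) = 1.213379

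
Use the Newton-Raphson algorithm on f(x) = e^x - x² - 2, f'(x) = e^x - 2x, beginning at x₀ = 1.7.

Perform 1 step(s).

f(x) = e^x - x² - 2
f'(x) = e^x - 2x
x₀ = 1.7

Newton-Raphson formula: x_{n+1} = x_n - f(x_n)/f'(x_n)

Iteration 1:
  f(1.700000) = 0.583947
  f'(1.700000) = 2.073947
  x_1 = 1.700000 - 0.583947/2.073947 = 1.418437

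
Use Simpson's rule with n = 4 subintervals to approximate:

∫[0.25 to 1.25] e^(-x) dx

f(x) = e^(-x)
a = 0.25, b = 1.25, n = 4
h = (b - a)/n = 0.250000

Simpson's rule: (h/3)[f(x₀) + 4f(x₁) + 2f(x₂) + ... + f(xₙ)]

x_0 = 0.2500, f(x_0) = 0.778801, coefficient = 1
x_1 = 0.5000, f(x_1) = 0.606531, coefficient = 4
x_2 = 0.7500, f(x_2) = 0.472367, coefficient = 2
x_3 = 1.0000, f(x_3) = 0.367879, coefficient = 4
x_4 = 1.2500, f(x_4) = 0.286505, coefficient = 1

I ≈ (0.250000/3) × 5.907679 = 0.492307
Exact value: 0.492296
Error: 0.000011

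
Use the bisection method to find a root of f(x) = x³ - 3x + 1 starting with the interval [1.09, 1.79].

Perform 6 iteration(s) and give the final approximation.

f(x) = x³ - 3x + 1
Initial interval: [1.09, 1.79]

Iteration 1:
  c_1 = (1.090000 + 1.790000)/2 = 1.440000
  f(c_1) = f(1.440000) = -0.334016
  f(a) × f(c) ≥ 0, new interval: [1.440000, 1.790000]
Iteration 2:
  c_2 = (1.440000 + 1.790000)/2 = 1.615000
  f(c_2) = f(1.615000) = 0.367283
  f(a) × f(c) < 0, new interval: [1.440000, 1.615000]
Iteration 3:
  c_3 = (1.440000 + 1.615000)/2 = 1.527500
  f(c_3) = f(1.527500) = -0.018451
  f(a) × f(c) ≥ 0, new interval: [1.527500, 1.615000]
Iteration 4:
  c_4 = (1.527500 + 1.615000)/2 = 1.571250
  f(c_4) = f(1.571250) = 0.165394
  f(a) × f(c) < 0, new interval: [1.527500, 1.571250]
Iteration 5:
  c_5 = (1.527500 + 1.571250)/2 = 1.549375
  f(c_5) = f(1.549375) = 0.071247
  f(a) × f(c) < 0, new interval: [1.527500, 1.549375]
Iteration 6:
  c_6 = (1.527500 + 1.549375)/2 = 1.538437
  f(c_6) = f(1.538437) = 0.025846
  f(a) × f(c) < 0, new interval: [1.527500, 1.538437]

After 6 iteration(s), the approximation is c_6 = 1.538437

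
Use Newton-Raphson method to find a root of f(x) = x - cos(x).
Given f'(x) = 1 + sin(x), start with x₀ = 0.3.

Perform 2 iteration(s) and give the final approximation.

f(x) = x - cos(x)
f'(x) = 1 + sin(x)
x₀ = 0.3

Newton-Raphson formula: x_{n+1} = x_n - f(x_n)/f'(x_n)

Iteration 1:
  f(0.300000) = -0.655336
  f'(0.300000) = 1.295520
  x_1 = 0.300000 - (-0.655336)/1.295520 = 0.805848
Iteration 2:
  f(0.805848) = 0.113349
  f'(0.805848) = 1.721418
  x_2 = 0.805848 - 0.113349/1.721418 = 0.740002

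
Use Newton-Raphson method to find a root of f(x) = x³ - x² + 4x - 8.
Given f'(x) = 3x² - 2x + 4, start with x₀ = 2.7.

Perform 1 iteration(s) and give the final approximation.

f(x) = x³ - x² + 4x - 8
f'(x) = 3x² - 2x + 4
x₀ = 2.7

Newton-Raphson formula: x_{n+1} = x_n - f(x_n)/f'(x_n)

Iteration 1:
  f(2.700000) = 15.193000
  f'(2.700000) = 20.470000
  x_1 = 2.700000 - 15.193000/20.470000 = 1.957792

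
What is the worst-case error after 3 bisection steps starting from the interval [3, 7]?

Bisection error bound: |error| ≤ (b-a)/2^n
|error| ≤ (7 - 3)/2^3 = 4/2^3
|error| ≤ 0.5000000000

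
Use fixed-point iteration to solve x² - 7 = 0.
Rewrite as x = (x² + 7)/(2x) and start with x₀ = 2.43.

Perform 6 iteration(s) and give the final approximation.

Equation: x² - 7 = 0
Fixed-point form: x = (x² + 7)/(2x)
x₀ = 2.43

x_1 = g(2.430000) = 2.655329
x_2 = g(2.655329) = 2.645769
x_3 = g(2.645769) = 2.645751
x_4 = g(2.645751) = 2.645751
x_5 = g(2.645751) = 2.645751
x_6 = g(2.645751) = 2.645751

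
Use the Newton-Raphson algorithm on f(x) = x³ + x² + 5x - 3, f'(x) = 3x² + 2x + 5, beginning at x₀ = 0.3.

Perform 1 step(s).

f(x) = x³ + x² + 5x - 3
f'(x) = 3x² + 2x + 5
x₀ = 0.3

Newton-Raphson formula: x_{n+1} = x_n - f(x_n)/f'(x_n)

Iteration 1:
  f(0.300000) = -1.383000
  f'(0.300000) = 5.870000
  x_1 = 0.300000 - (-1.383000)/5.870000 = 0.535605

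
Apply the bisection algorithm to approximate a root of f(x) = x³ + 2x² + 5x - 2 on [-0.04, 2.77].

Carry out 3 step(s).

f(x) = x³ + 2x² + 5x - 2
Initial interval: [-0.04, 2.77]

Iteration 1:
  c_1 = (-0.040000 + 2.770000)/2 = 1.365000
  f(c_1) = f(1.365000) = 11.094752
  f(a) × f(c) < 0, new interval: [-0.040000, 1.365000]
Iteration 2:
  c_2 = (-0.040000 + 1.365000)/2 = 0.662500
  f(c_2) = f(0.662500) = 2.481088
  f(a) × f(c) < 0, new interval: [-0.040000, 0.662500]
Iteration 3:
  c_3 = (-0.040000 + 0.662500)/2 = 0.311250
  f(c_3) = f(0.311250) = -0.219844
  f(a) × f(c) ≥ 0, new interval: [0.311250, 0.662500]

After 3 iteration(s), the approximation is c_3 = 0.311250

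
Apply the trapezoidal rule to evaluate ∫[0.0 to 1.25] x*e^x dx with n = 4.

f(x) = x*e^x
a = 0.0, b = 1.25, n = 4
h = (b - a)/n = 0.312500

Trapezoidal rule: (h/2)[f(x₀) + 2f(x₁) + 2f(x₂) + ... + f(xₙ)]

x_0 = 0.0000, f(x_0) = 0.000000, coefficient = 1
x_1 = 0.3125, f(x_1) = 0.427137, coefficient = 2
x_2 = 0.6250, f(x_2) = 1.167654, coefficient = 2
x_3 = 0.9375, f(x_3) = 2.393990, coefficient = 2
x_4 = 1.2500, f(x_4) = 4.362929, coefficient = 1

I ≈ (0.312500/2) × 12.340490 = 1.928202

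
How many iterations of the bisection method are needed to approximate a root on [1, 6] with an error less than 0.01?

We need (b-a)/2^n ≤ 0.01
(6 - 1)/2^n ≤ 0.01
5/2^n ≤ 0.01
2^n ≥ 500
n ≥ log₂(500) = 8.97
n ≥ 9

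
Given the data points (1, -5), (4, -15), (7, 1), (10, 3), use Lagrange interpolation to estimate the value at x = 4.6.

Lagrange interpolation formula:
P(x) = Σ yᵢ × Lᵢ(x)
where Lᵢ(x) = Π_{j≠i} (x - xⱼ)/(xᵢ - xⱼ)

L_0(4.6) = (4.6 - 4)/(1 - 4) × (4.6 - 7)/(1 - 7) × (4.6 - 10)/(1 - 10) = -0.048000
L_1(4.6) = (4.6 - 1)/(4 - 1) × (4.6 - 7)/(4 - 7) × (4.6 - 10)/(4 - 10) = 0.864000
L_2(4.6) = (4.6 - 1)/(7 - 1) × (4.6 - 4)/(7 - 4) × (4.6 - 10)/(7 - 10) = 0.216000
L_3(4.6) = (4.6 - 1)/(10 - 1) × (4.6 - 4)/(10 - 4) × (4.6 - 7)/(10 - 7) = -0.032000

P(4.6) = (-5)×L_0(4.6) + (-15)×L_1(4.6) + 1×L_2(4.6) + 3×L_3(4.6)
P(4.6) = -12.600000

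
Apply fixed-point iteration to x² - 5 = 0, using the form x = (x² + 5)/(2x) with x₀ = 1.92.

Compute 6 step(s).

Equation: x² - 5 = 0
Fixed-point form: x = (x² + 5)/(2x)
x₀ = 1.92

x_1 = g(1.920000) = 2.262083
x_2 = g(2.262083) = 2.236218
x_3 = g(2.236218) = 2.236068
x_4 = g(2.236068) = 2.236068
x_5 = g(2.236068) = 2.236068
x_6 = g(2.236068) = 2.236068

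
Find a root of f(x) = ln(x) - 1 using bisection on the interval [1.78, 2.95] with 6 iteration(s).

f(x) = ln(x) - 1
Initial interval: [1.78, 2.95]

Iteration 1:
  c_1 = (1.780000 + 2.950000)/2 = 2.365000
  f(c_1) = f(2.365000) = -0.139222
  f(a) × f(c) ≥ 0, new interval: [2.365000, 2.950000]
Iteration 2:
  c_2 = (2.365000 + 2.950000)/2 = 2.657500
  f(c_2) = f(2.657500) = -0.022614
  f(a) × f(c) ≥ 0, new interval: [2.657500, 2.950000]
Iteration 3:
  c_3 = (2.657500 + 2.950000)/2 = 2.803750
  f(c_3) = f(2.803750) = 0.030958
  f(a) × f(c) < 0, new interval: [2.657500, 2.803750]
Iteration 4:
  c_4 = (2.657500 + 2.803750)/2 = 2.730625
  f(c_4) = f(2.730625) = 0.004531
  f(a) × f(c) < 0, new interval: [2.657500, 2.730625]
Iteration 5:
  c_5 = (2.657500 + 2.730625)/2 = 2.694063
  f(c_5) = f(2.694063) = -0.008950
  f(a) × f(c) ≥ 0, new interval: [2.694063, 2.730625]
Iteration 6:
  c_6 = (2.694063 + 2.730625)/2 = 2.712344
  f(c_6) = f(2.712344) = -0.002187
  f(a) × f(c) ≥ 0, new interval: [2.712344, 2.730625]

After 6 iteration(s), the approximation is c_6 = 2.712344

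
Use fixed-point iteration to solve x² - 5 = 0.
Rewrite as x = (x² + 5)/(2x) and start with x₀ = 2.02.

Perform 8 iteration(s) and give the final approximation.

Equation: x² - 5 = 0
Fixed-point form: x = (x² + 5)/(2x)
x₀ = 2.02

x_1 = g(2.020000) = 2.247624
x_2 = g(2.247624) = 2.236098
x_3 = g(2.236098) = 2.236068
x_4 = g(2.236068) = 2.236068
x_5 = g(2.236068) = 2.236068
x_6 = g(2.236068) = 2.236068
x_7 = g(2.236068) = 2.236068
x_8 = g(2.236068) = 2.236068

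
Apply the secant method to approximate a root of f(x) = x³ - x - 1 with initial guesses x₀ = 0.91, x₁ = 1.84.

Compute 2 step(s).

f(x) = x³ - x - 1
x₀ = 0.91, x₁ = 1.84

Secant formula: x_{n+1} = x_n - f(x_n)(x_n - x_{n-1})/(f(x_n) - f(x_{n-1}))

Iteration 1:
  f(0.910000) = -1.156429
  f(1.840000) = 3.389504
  x_2 = 1.840000 - 3.389504×(1.840000 - 0.910000)/(3.389504 - (-1.156429))
       = 1.146580
Iteration 2:
  f(1.840000) = 3.389504
  f(1.146580) = -0.639232
  x_3 = 1.146580 - (-0.639232)×(1.146580 - 1.840000)/(-0.639232 - 3.389504)
       = 1.256604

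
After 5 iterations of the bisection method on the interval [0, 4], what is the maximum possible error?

Bisection error bound: |error| ≤ (b-a)/2^n
|error| ≤ (4 - 0)/2^5 = 4/2^5
|error| ≤ 0.1250000000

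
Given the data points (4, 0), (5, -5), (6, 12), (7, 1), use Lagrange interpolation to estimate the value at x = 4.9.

Lagrange interpolation formula:
P(x) = Σ yᵢ × Lᵢ(x)
where Lᵢ(x) = Π_{j≠i} (x - xⱼ)/(xᵢ - xⱼ)

L_0(4.9) = (4.9 - 5)/(4 - 5) × (4.9 - 6)/(4 - 6) × (4.9 - 7)/(4 - 7) = 0.038500
L_1(4.9) = (4.9 - 4)/(5 - 4) × (4.9 - 6)/(5 - 6) × (4.9 - 7)/(5 - 7) = 1.039500
L_2(4.9) = (4.9 - 4)/(6 - 4) × (4.9 - 5)/(6 - 5) × (4.9 - 7)/(6 - 7) = -0.094500
L_3(4.9) = (4.9 - 4)/(7 - 4) × (4.9 - 5)/(7 - 5) × (4.9 - 6)/(7 - 6) = 0.016500

P(4.9) = 0×L_0(4.9) + (-5)×L_1(4.9) + 12×L_2(4.9) + 1×L_3(4.9)
P(4.9) = -6.315000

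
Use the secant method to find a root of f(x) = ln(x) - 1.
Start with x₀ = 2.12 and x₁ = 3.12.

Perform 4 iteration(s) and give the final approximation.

f(x) = ln(x) - 1
x₀ = 2.12, x₁ = 3.12

Secant formula: x_{n+1} = x_n - f(x_n)(x_n - x_{n-1})/(f(x_n) - f(x_{n-1}))

Iteration 1:
  f(2.120000) = -0.248584
  f(3.120000) = 0.137833
  x_2 = 3.120000 - 0.137833×(3.120000 - 2.120000)/(0.137833 - (-0.248584))
       = 2.763305
Iteration 2:
  f(3.120000) = 0.137833
  f(2.763305) = 0.016427
  x_3 = 2.763305 - 0.016427×(2.763305 - 3.120000)/(0.016427 - 0.137833)
       = 2.715040
Iteration 3:
  f(2.763305) = 0.016427
  f(2.715040) = -0.001193
  x_4 = 2.715040 - (-0.001193)×(2.715040 - 2.763305)/(-0.001193 - 0.016427)
       = 2.718309
Iteration 4:
  f(2.715040) = -0.001193
  f(2.718309) = 0.000010
  x_5 = 2.718309 - 0.000010×(2.718309 - 2.715040)/(0.000010 - (-0.001193))
       = 2.718282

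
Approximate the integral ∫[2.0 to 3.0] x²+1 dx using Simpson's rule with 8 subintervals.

f(x) = x²+1
a = 2.0, b = 3.0, n = 8
h = (b - a)/n = 0.125000

Simpson's rule: (h/3)[f(x₀) + 4f(x₁) + 2f(x₂) + ... + f(xₙ)]

x_0 = 2.0000, f(x_0) = 5.000000, coefficient = 1
x_1 = 2.1250, f(x_1) = 5.515625, coefficient = 4
x_2 = 2.2500, f(x_2) = 6.062500, coefficient = 2
x_3 = 2.3750, f(x_3) = 6.640625, coefficient = 4
x_4 = 2.5000, f(x_4) = 7.250000, coefficient = 2
x_5 = 2.6250, f(x_5) = 7.890625, coefficient = 4
x_6 = 2.7500, f(x_6) = 8.562500, coefficient = 2
x_7 = 2.8750, f(x_7) = 9.265625, coefficient = 4
x_8 = 3.0000, f(x_8) = 10.000000, coefficient = 1

I ≈ (0.125000/3) × 176.000000 = 7.333333
Exact value: 7.333333
Error: 0.000000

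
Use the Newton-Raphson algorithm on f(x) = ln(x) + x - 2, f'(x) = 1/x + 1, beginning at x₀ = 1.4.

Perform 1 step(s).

f(x) = ln(x) + x - 2
f'(x) = 1/x + 1
x₀ = 1.4

Newton-Raphson formula: x_{n+1} = x_n - f(x_n)/f'(x_n)

Iteration 1:
  f(1.400000) = -0.263528
  f'(1.400000) = 1.714286
  x_1 = 1.400000 - (-0.263528)/1.714286 = 1.553725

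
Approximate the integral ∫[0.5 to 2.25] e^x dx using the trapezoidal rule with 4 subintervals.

f(x) = e^x
a = 0.5, b = 2.25, n = 4
h = (b - a)/n = 0.437500

Trapezoidal rule: (h/2)[f(x₀) + 2f(x₁) + 2f(x₂) + ... + f(xₙ)]

x_0 = 0.5000, f(x_0) = 1.648721, coefficient = 1
x_1 = 0.9375, f(x_1) = 2.553589, coefficient = 2
x_2 = 1.3750, f(x_2) = 3.955077, coefficient = 2
x_3 = 1.8125, f(x_3) = 6.125743, coefficient = 2
x_4 = 2.2500, f(x_4) = 9.487736, coefficient = 1

I ≈ (0.437500/2) × 36.405275 = 7.963654
Exact value: 7.839015
Error: 0.124639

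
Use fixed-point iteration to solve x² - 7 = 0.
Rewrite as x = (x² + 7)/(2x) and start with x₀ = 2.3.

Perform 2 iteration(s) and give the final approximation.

Equation: x² - 7 = 0
Fixed-point form: x = (x² + 7)/(2x)
x₀ = 2.3

x_1 = g(2.300000) = 2.671739
x_2 = g(2.671739) = 2.645878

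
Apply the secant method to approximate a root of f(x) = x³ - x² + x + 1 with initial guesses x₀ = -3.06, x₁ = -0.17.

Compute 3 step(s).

f(x) = x³ - x² + x + 1
x₀ = -3.06, x₁ = -0.17

Secant formula: x_{n+1} = x_n - f(x_n)(x_n - x_{n-1})/(f(x_n) - f(x_{n-1}))

Iteration 1:
  f(-3.060000) = -40.076216
  f(-0.170000) = 0.796187
  x_2 = -0.170000 - 0.796187×(-0.170000 - (-3.060000))/(0.796187 - (-40.076216))
       = -0.226297
Iteration 2:
  f(-0.170000) = 0.796187
  f(-0.226297) = 0.710904
  x_3 = -0.226297 - 0.710904×(-0.226297 - (-0.170000))/(0.710904 - 0.796187)
       = -0.695579
Iteration 3:
  f(-0.226297) = 0.710904
  f(-0.695579) = -0.515949
  x_4 = -0.695579 - (-0.515949)×(-0.695579 - (-0.226297))/(-0.515949 - 0.710904)
       = -0.498224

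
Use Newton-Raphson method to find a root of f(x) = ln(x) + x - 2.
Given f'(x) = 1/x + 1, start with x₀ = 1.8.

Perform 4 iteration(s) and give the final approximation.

f(x) = ln(x) + x - 2
f'(x) = 1/x + 1
x₀ = 1.8

Newton-Raphson formula: x_{n+1} = x_n - f(x_n)/f'(x_n)

Iteration 1:
  f(1.800000) = 0.387787
  f'(1.800000) = 1.555556
  x_1 = 1.800000 - 0.387787/1.555556 = 1.550709
Iteration 2:
  f(1.550709) = -0.010579
  f'(1.550709) = 1.644866
  x_2 = 1.550709 - (-0.010579)/1.644866 = 1.557140
Iteration 3:
  f(1.557140) = -0.000009
  f'(1.557140) = 1.642203
  x_3 = 1.557140 - (-0.000009)/1.642203 = 1.557146
Iteration 4:
  f(1.557146) = 0.000000
  f'(1.557146) = 1.642201
  x_4 = 1.557146 - 0.000000/1.642201 = 1.557146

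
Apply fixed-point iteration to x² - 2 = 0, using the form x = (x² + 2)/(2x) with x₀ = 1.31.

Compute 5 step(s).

Equation: x² - 2 = 0
Fixed-point form: x = (x² + 2)/(2x)
x₀ = 1.31

x_1 = g(1.310000) = 1.418359
x_2 = g(1.418359) = 1.414220
x_3 = g(1.414220) = 1.414214
x_4 = g(1.414214) = 1.414214
x_5 = g(1.414214) = 1.414214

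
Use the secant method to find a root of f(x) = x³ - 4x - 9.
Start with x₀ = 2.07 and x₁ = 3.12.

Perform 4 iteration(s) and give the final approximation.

f(x) = x³ - 4x - 9
x₀ = 2.07, x₁ = 3.12

Secant formula: x_{n+1} = x_n - f(x_n)(x_n - x_{n-1})/(f(x_n) - f(x_{n-1}))

Iteration 1:
  f(2.070000) = -8.410257
  f(3.120000) = 8.891328
  x_2 = 3.120000 - 8.891328×(3.120000 - 2.070000)/(8.891328 - (-8.410257))
       = 2.580402
Iteration 2:
  f(3.120000) = 8.891328
  f(2.580402) = -2.140061
  x_3 = 2.580402 - (-2.140061)×(2.580402 - 3.120000)/(-2.140061 - 8.891328)
       = 2.685083
Iteration 3:
  f(2.580402) = -2.140061
  f(2.685083) = -0.381769
  x_4 = 2.685083 - (-0.381769)×(2.685083 - 2.580402)/(-0.381769 - (-2.140061))
       = 2.707812
Iteration 4:
  f(2.685083) = -0.381769
  f(2.707812) = 0.023090
  x_5 = 2.707812 - 0.023090×(2.707812 - 2.685083)/(0.023090 - (-0.381769))
       = 2.706515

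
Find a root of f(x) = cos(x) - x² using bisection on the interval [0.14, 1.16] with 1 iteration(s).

f(x) = cos(x) - x²
Initial interval: [0.14, 1.16]

Iteration 1:
  c_1 = (0.140000 + 1.160000)/2 = 0.650000
  f(c_1) = f(0.650000) = 0.373584
  f(a) × f(c) ≥ 0, new interval: [0.650000, 1.160000]

After 1 iteration(s), the approximation is c_1 = 0.650000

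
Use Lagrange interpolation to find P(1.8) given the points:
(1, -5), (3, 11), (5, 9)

Lagrange interpolation formula:
P(x) = Σ yᵢ × Lᵢ(x)
where Lᵢ(x) = Π_{j≠i} (x - xⱼ)/(xᵢ - xⱼ)

L_0(1.8) = (1.8 - 3)/(1 - 3) × (1.8 - 5)/(1 - 5) = 0.480000
L_1(1.8) = (1.8 - 1)/(3 - 1) × (1.8 - 5)/(3 - 5) = 0.640000
L_2(1.8) = (1.8 - 1)/(5 - 1) × (1.8 - 3)/(5 - 3) = -0.120000

P(1.8) = (-5)×L_0(1.8) + 11×L_1(1.8) + 9×L_2(1.8)
P(1.8) = 3.560000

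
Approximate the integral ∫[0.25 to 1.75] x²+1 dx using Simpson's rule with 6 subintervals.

f(x) = x²+1
a = 0.25, b = 1.75, n = 6
h = (b - a)/n = 0.250000

Simpson's rule: (h/3)[f(x₀) + 4f(x₁) + 2f(x₂) + ... + f(xₙ)]

x_0 = 0.2500, f(x_0) = 1.062500, coefficient = 1
x_1 = 0.5000, f(x_1) = 1.250000, coefficient = 4
x_2 = 0.7500, f(x_2) = 1.562500, coefficient = 2
x_3 = 1.0000, f(x_3) = 2.000000, coefficient = 4
x_4 = 1.2500, f(x_4) = 2.562500, coefficient = 2
x_5 = 1.5000, f(x_5) = 3.250000, coefficient = 4
x_6 = 1.7500, f(x_6) = 4.062500, coefficient = 1

I ≈ (0.250000/3) × 39.375000 = 3.281250
Exact value: 3.281250
Error: 0.000000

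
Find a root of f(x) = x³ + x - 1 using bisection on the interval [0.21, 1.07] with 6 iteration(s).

f(x) = x³ + x - 1
Initial interval: [0.21, 1.07]

Iteration 1:
  c_1 = (0.210000 + 1.070000)/2 = 0.640000
  f(c_1) = f(0.640000) = -0.097856
  f(a) × f(c) ≥ 0, new interval: [0.640000, 1.070000]
Iteration 2:
  c_2 = (0.640000 + 1.070000)/2 = 0.855000
  f(c_2) = f(0.855000) = 0.480026
  f(a) × f(c) < 0, new interval: [0.640000, 0.855000]
Iteration 3:
  c_3 = (0.640000 + 0.855000)/2 = 0.747500
  f(c_3) = f(0.747500) = 0.165170
  f(a) × f(c) < 0, new interval: [0.640000, 0.747500]
Iteration 4:
  c_4 = (0.640000 + 0.747500)/2 = 0.693750
  f(c_4) = f(0.693750) = 0.027644
  f(a) × f(c) < 0, new interval: [0.640000, 0.693750]
Iteration 5:
  c_5 = (0.640000 + 0.693750)/2 = 0.666875
  f(c_5) = f(0.666875) = -0.036551
  f(a) × f(c) ≥ 0, new interval: [0.666875, 0.693750]
Iteration 6:
  c_6 = (0.666875 + 0.693750)/2 = 0.680313
  f(c_6) = f(0.680313) = -0.004822
  f(a) × f(c) ≥ 0, new interval: [0.680313, 0.693750]

After 6 iteration(s), the approximation is c_6 = 0.680313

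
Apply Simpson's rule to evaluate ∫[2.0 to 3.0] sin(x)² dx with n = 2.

f(x) = sin(x)²
a = 2.0, b = 3.0, n = 2
h = (b - a)/n = 0.500000

Simpson's rule: (h/3)[f(x₀) + 4f(x₁) + 2f(x₂) + ... + f(xₙ)]

x_0 = 2.0000, f(x_0) = 0.826822, coefficient = 1
x_1 = 2.5000, f(x_1) = 0.358169, coefficient = 4
x_2 = 3.0000, f(x_2) = 0.019915, coefficient = 1

I ≈ (0.500000/3) × 2.279412 = 0.379902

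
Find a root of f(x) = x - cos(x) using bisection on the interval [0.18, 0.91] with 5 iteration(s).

f(x) = x - cos(x)
Initial interval: [0.18, 0.91]

Iteration 1:
  c_1 = (0.180000 + 0.910000)/2 = 0.545000
  f(c_1) = f(0.545000) = -0.310127
  f(a) × f(c) ≥ 0, new interval: [0.545000, 0.910000]
Iteration 2:
  c_2 = (0.545000 + 0.910000)/2 = 0.727500
  f(c_2) = f(0.727500) = -0.019339
  f(a) × f(c) ≥ 0, new interval: [0.727500, 0.910000]
Iteration 3:
  c_3 = (0.727500 + 0.910000)/2 = 0.818750
  f(c_3) = f(0.818750) = 0.135615
  f(a) × f(c) < 0, new interval: [0.727500, 0.818750]
Iteration 4:
  c_4 = (0.727500 + 0.818750)/2 = 0.773125
  f(c_4) = f(0.773125) = 0.057393
  f(a) × f(c) < 0, new interval: [0.727500, 0.773125]
Iteration 5:
  c_5 = (0.727500 + 0.773125)/2 = 0.750313
  f(c_5) = f(0.750313) = 0.018837
  f(a) × f(c) < 0, new interval: [0.727500, 0.750313]

After 5 iteration(s), the approximation is c_5 = 0.750313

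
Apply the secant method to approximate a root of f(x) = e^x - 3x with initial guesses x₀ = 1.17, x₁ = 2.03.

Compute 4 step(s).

f(x) = e^x - 3x
x₀ = 1.17, x₁ = 2.03

Secant formula: x_{n+1} = x_n - f(x_n)(x_n - x_{n-1})/(f(x_n) - f(x_{n-1}))

Iteration 1:
  f(1.170000) = -0.288007
  f(2.030000) = 1.524086
  x_2 = 2.030000 - 1.524086×(2.030000 - 1.170000)/(1.524086 - (-0.288007))
       = 1.306685
Iteration 2:
  f(2.030000) = 1.524086
  f(1.306685) = -0.226147
  x_3 = 1.306685 - (-0.226147)×(1.306685 - 2.030000)/(-0.226147 - 1.524086)
       = 1.400144
Iteration 3:
  f(1.306685) = -0.226147
  f(1.400144) = -0.144648
  x_4 = 1.400144 - (-0.144648)×(1.400144 - 1.306685)/(-0.144648 - (-0.226147))
       = 1.566019
Iteration 4:
  f(1.400144) = -0.144648
  f(1.566019) = 0.089494
  x_5 = 1.566019 - 0.089494×(1.566019 - 1.400144)/(0.089494 - (-0.144648))
       = 1.502618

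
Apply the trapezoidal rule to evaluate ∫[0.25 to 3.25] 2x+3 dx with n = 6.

f(x) = 2x+3
a = 0.25, b = 3.25, n = 6
h = (b - a)/n = 0.500000

Trapezoidal rule: (h/2)[f(x₀) + 2f(x₁) + 2f(x₂) + ... + f(xₙ)]

x_0 = 0.2500, f(x_0) = 3.500000, coefficient = 1
x_1 = 0.7500, f(x_1) = 4.500000, coefficient = 2
x_2 = 1.2500, f(x_2) = 5.500000, coefficient = 2
x_3 = 1.7500, f(x_3) = 6.500000, coefficient = 2
x_4 = 2.2500, f(x_4) = 7.500000, coefficient = 2
x_5 = 2.7500, f(x_5) = 8.500000, coefficient = 2
x_6 = 3.2500, f(x_6) = 9.500000, coefficient = 1

I ≈ (0.500000/2) × 78.000000 = 19.500000
Exact value: 19.500000
Error: 0.000000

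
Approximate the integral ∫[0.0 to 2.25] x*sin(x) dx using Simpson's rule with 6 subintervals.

f(x) = x*sin(x)
a = 0.0, b = 2.25, n = 6
h = (b - a)/n = 0.375000

Simpson's rule: (h/3)[f(x₀) + 4f(x₁) + 2f(x₂) + ... + f(xₙ)]

x_0 = 0.0000, f(x_0) = 0.000000, coefficient = 1
x_1 = 0.3750, f(x_1) = 0.137352, coefficient = 4
x_2 = 0.7500, f(x_2) = 0.511229, coefficient = 2
x_3 = 1.1250, f(x_3) = 1.015051, coefficient = 4
x_4 = 1.5000, f(x_4) = 1.496242, coefficient = 2
x_5 = 1.8750, f(x_5) = 1.788911, coefficient = 4
x_6 = 2.2500, f(x_6) = 1.750665, coefficient = 1

I ≈ (0.375000/3) × 17.530864 = 2.191358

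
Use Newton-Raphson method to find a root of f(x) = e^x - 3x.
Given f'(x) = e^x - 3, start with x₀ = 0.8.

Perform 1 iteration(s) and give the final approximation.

f(x) = e^x - 3x
f'(x) = e^x - 3
x₀ = 0.8

Newton-Raphson formula: x_{n+1} = x_n - f(x_n)/f'(x_n)

Iteration 1:
  f(0.800000) = -0.174459
  f'(0.800000) = -0.774459
  x_1 = 0.800000 - (-0.174459)/(-0.774459) = 0.574734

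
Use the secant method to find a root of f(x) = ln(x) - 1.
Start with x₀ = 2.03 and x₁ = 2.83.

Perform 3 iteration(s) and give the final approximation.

f(x) = ln(x) - 1
x₀ = 2.03, x₁ = 2.83

Secant formula: x_{n+1} = x_n - f(x_n)(x_n - x_{n-1})/(f(x_n) - f(x_{n-1}))

Iteration 1:
  f(2.030000) = -0.291964
  f(2.830000) = 0.040277
  x_2 = 2.830000 - 0.040277×(2.830000 - 2.030000)/(0.040277 - (-0.291964))
       = 2.733018
Iteration 2:
  f(2.830000) = 0.040277
  f(2.733018) = 0.005407
  x_3 = 2.733018 - 0.005407×(2.733018 - 2.830000)/(0.005407 - 0.040277)
       = 2.717981
Iteration 3:
  f(2.733018) = 0.005407
  f(2.717981) = -0.000111
  x_4 = 2.717981 - (-0.000111)×(2.717981 - 2.733018)/(-0.000111 - 0.005407)
       = 2.718283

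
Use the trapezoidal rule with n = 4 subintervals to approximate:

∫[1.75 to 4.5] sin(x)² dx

f(x) = sin(x)²
a = 1.75, b = 4.5, n = 4
h = (b - a)/n = 0.687500

Trapezoidal rule: (h/2)[f(x₀) + 2f(x₁) + 2f(x₂) + ... + f(xₙ)]

x_0 = 1.7500, f(x_0) = 0.968228, coefficient = 1
x_1 = 2.4375, f(x_1) = 0.419052, coefficient = 2
x_2 = 3.1250, f(x_2) = 0.000275, coefficient = 2
x_3 = 3.8125, f(x_3) = 0.386507, coefficient = 2
x_4 = 4.5000, f(x_4) = 0.955565, coefficient = 1

I ≈ (0.687500/2) × 3.535463 = 1.215315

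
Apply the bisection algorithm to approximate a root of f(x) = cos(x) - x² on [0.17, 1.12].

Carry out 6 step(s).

f(x) = cos(x) - x²
Initial interval: [0.17, 1.12]

Iteration 1:
  c_1 = (0.170000 + 1.120000)/2 = 0.645000
  f(c_1) = f(0.645000) = 0.383075
  f(a) × f(c) ≥ 0, new interval: [0.645000, 1.120000]
Iteration 2:
  c_2 = (0.645000 + 1.120000)/2 = 0.882500
  f(c_2) = f(0.882500) = -0.143584
  f(a) × f(c) < 0, new interval: [0.645000, 0.882500]
Iteration 3:
  c_3 = (0.645000 + 0.882500)/2 = 0.763750
  f(c_3) = f(0.763750) = 0.138933
  f(a) × f(c) ≥ 0, new interval: [0.763750, 0.882500]
Iteration 4:
  c_4 = (0.763750 + 0.882500)/2 = 0.823125
  f(c_4) = f(0.823125) = 0.002398
  f(a) × f(c) ≥ 0, new interval: [0.823125, 0.882500]
Iteration 5:
  c_5 = (0.823125 + 0.882500)/2 = 0.852813
  f(c_5) = f(0.852813) = -0.069422
  f(a) × f(c) < 0, new interval: [0.823125, 0.852813]
Iteration 6:
  c_6 = (0.823125 + 0.852813)/2 = 0.837969
  f(c_6) = f(0.837969) = -0.033218
  f(a) × f(c) < 0, new interval: [0.823125, 0.837969]

After 6 iteration(s), the approximation is c_6 = 0.837969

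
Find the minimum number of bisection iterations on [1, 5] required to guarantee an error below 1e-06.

We need (b-a)/2^n ≤ 1e-06
(5 - 1)/2^n ≤ 1e-06
4/2^n ≤ 1e-06
2^n ≥ 4000000
n ≥ log₂(4000000) = 21.93
n ≥ 22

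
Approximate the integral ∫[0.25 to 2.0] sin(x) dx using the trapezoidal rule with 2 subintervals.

f(x) = sin(x)
a = 0.25, b = 2.0, n = 2
h = (b - a)/n = 0.875000

Trapezoidal rule: (h/2)[f(x₀) + 2f(x₁) + 2f(x₂) + ... + f(xₙ)]

x_0 = 0.2500, f(x_0) = 0.247404, coefficient = 1
x_1 = 1.1250, f(x_1) = 0.902268, coefficient = 2
x_2 = 2.0000, f(x_2) = 0.909297, coefficient = 1

I ≈ (0.875000/2) × 2.961237 = 1.295541
Exact value: 1.385059
Error: 0.089518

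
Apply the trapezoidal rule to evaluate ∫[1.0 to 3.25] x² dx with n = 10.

f(x) = x²
a = 1.0, b = 3.25, n = 10
h = (b - a)/n = 0.225000

Trapezoidal rule: (h/2)[f(x₀) + 2f(x₁) + 2f(x₂) + ... + f(xₙ)]

x_0 = 1.0000, f(x_0) = 1.000000, coefficient = 1
x_1 = 1.2250, f(x_1) = 1.500625, coefficient = 2
x_2 = 1.4500, f(x_2) = 2.102500, coefficient = 2
x_3 = 1.6750, f(x_3) = 2.805625, coefficient = 2
x_4 = 1.9000, f(x_4) = 3.610000, coefficient = 2
x_5 = 2.1250, f(x_5) = 4.515625, coefficient = 2
x_6 = 2.3500, f(x_6) = 5.522500, coefficient = 2
x_7 = 2.5750, f(x_7) = 6.630625, coefficient = 2
x_8 = 2.8000, f(x_8) = 7.840000, coefficient = 2
x_9 = 3.0250, f(x_9) = 9.150625, coefficient = 2
x_10 = 3.2500, f(x_10) = 10.562500, coefficient = 1

I ≈ (0.225000/2) × 98.918750 = 11.128359
Exact value: 11.109375
Error: 0.018984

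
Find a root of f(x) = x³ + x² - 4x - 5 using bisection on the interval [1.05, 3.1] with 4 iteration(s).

f(x) = x³ + x² - 4x - 5
Initial interval: [1.05, 3.1]

Iteration 1:
  c_1 = (1.050000 + 3.100000)/2 = 2.075000
  f(c_1) = f(2.075000) = -0.060203
  f(a) × f(c) ≥ 0, new interval: [2.075000, 3.100000]
Iteration 2:
  c_2 = (2.075000 + 3.100000)/2 = 2.587500
  f(c_2) = f(2.587500) = 8.668873
  f(a) × f(c) < 0, new interval: [2.075000, 2.587500]
Iteration 3:
  c_3 = (2.075000 + 2.587500)/2 = 2.331250
  f(c_3) = f(2.331250) = 3.779433
  f(a) × f(c) < 0, new interval: [2.075000, 2.331250]
Iteration 4:
  c_4 = (2.075000 + 2.331250)/2 = 2.203125
  f(c_4) = f(2.203125) = 1.734699
  f(a) × f(c) < 0, new interval: [2.075000, 2.203125]

After 4 iteration(s), the approximation is c_4 = 2.203125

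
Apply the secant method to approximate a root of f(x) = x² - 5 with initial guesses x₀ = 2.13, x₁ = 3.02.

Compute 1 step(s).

f(x) = x² - 5
x₀ = 2.13, x₁ = 3.02

Secant formula: x_{n+1} = x_n - f(x_n)(x_n - x_{n-1})/(f(x_n) - f(x_{n-1}))

Iteration 1:
  f(2.130000) = -0.463100
  f(3.020000) = 4.120400
  x_2 = 3.020000 - 4.120400×(3.020000 - 2.130000)/(4.120400 - (-0.463100))
       = 2.219922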